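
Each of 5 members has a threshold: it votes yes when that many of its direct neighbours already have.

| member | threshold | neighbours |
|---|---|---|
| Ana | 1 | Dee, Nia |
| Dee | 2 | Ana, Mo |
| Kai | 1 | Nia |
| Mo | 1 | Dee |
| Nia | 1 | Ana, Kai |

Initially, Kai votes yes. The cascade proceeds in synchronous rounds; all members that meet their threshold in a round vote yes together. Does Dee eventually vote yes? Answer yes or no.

no

Round 1 — Kai votes yes (initial).
Round 2 — checking thresholds:
  Nia: 1 of 2 neighbours ≥ 1, votes yes.
Round 3 — checking thresholds:
  Ana: 1 of 2 neighbours ≥ 1, votes yes.
Round 4 — no new yes votes; cascade stops.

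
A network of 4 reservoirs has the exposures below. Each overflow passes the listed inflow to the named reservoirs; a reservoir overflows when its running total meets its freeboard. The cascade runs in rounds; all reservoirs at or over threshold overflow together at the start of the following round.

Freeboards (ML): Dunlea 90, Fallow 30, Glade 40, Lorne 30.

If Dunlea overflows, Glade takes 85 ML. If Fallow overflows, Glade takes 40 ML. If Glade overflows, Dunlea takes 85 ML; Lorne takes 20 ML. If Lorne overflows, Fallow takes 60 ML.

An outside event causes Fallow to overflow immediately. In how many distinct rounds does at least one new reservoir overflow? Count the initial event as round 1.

Round 1 — Fallow overflows (initial).
  Glade: +40 → 40 ≥ 40
Round 2 — Glade overflows.
  Dunlea: +85 → 85 < 90
  Lorne: +20 → 20 < 30
No further overflows.

2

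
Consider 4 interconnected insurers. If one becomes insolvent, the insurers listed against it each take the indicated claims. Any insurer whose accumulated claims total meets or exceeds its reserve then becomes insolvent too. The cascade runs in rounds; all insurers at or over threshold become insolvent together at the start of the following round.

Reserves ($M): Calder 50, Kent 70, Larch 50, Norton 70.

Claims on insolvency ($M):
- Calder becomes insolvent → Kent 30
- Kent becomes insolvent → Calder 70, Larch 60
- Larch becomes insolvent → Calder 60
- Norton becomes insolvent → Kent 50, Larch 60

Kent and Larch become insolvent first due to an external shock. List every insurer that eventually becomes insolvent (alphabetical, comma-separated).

Calder, Kent, Larch

Round 1 — Kent, Larch become insolvent (initial).
  Calder: +70+60 → 130 ≥ 50
Round 2 — Calder becomes insolvent.
No further insolvencies.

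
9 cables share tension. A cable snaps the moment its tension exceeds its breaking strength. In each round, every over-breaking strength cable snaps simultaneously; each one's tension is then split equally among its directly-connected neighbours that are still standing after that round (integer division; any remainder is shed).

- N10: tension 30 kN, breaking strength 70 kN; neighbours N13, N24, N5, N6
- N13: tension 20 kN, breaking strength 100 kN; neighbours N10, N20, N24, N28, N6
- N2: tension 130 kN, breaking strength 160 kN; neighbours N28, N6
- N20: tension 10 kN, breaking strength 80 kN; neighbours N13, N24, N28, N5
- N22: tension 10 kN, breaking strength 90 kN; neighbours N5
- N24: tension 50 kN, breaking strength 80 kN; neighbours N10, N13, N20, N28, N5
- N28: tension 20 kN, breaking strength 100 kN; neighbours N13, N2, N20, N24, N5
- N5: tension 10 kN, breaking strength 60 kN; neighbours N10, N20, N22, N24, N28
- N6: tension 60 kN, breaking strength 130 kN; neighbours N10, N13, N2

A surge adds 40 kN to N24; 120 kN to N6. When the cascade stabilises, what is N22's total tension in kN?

Round 1 — N24 at 90 > 80; N6 at 180 > 130. N24, N6 snap.
  N24 sheds 90 kN to N10, N13, N20, N28, N5: 18 each.
    N10: 30+18 = 48 ≤ 70
    N13: 20+18 = 38 ≤ 100
    N20: 10+18 = 28 ≤ 80
    N28: 20+18 = 38 ≤ 100
    N5: 10+18 = 28 ≤ 60
  N6 sheds 180 kN to N10, N13, N2: 60 each.
    N10: 48+60 = 108 > 70
    N13: 38+60 = 98 ≤ 100
    N2: 130+60 = 190 > 160
Round 2 — N10, N2 snap.
  N10 sheds 108 kN to N13, N5: 54 each.
    N13: 98+54 = 152 > 100
    N5: 28+54 = 82 > 60
  N2 sheds 190 kN to N28: 190 each.
    N28: 38+190 = 228 > 100
Round 3 — N13, N28, N5 snap.
  N13 sheds 152 kN to N20: 152 each.
    N20: 28+152 = 180 > 80
  N28 sheds 228 kN to N20: 228 each.
    N20: 180+228 = 408 > 80
  N5 sheds 82 kN to N20, N22: 41 each.
    N20: 408+41 = 449 > 80
    N22: 10+41 = 51 ≤ 90
Round 4 — N20 snaps.
  N20 sheds 449 kN: no online neighbours, lost.
No further breaks.

51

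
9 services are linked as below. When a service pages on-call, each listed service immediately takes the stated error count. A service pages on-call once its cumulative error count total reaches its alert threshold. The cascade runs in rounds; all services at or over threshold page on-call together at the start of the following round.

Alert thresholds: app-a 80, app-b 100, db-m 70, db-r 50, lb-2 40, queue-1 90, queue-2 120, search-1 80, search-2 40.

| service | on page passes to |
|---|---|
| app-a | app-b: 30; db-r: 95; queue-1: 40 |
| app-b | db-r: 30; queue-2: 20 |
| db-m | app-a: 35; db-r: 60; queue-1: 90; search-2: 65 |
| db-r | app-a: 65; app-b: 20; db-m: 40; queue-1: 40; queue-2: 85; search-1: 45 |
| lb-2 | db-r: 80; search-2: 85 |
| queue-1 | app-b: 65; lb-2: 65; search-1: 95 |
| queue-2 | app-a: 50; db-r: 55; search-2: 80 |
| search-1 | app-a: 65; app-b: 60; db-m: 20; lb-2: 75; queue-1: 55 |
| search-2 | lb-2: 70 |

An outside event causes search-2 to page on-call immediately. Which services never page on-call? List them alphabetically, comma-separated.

Round 1 — search-2 pages on-call (initial).
  lb-2: +70 → 70 ≥ 40
Round 2 — lb-2 pages on-call.
  db-r: +80 → 80 ≥ 50
Round 3 — db-r pages on-call.
  app-a: +65 → 65 < 80
  app-b: +20 → 20 < 100
  db-m: +40 → 40 < 70
  queue-1: +40 → 40 < 90
  queue-2: +85 → 85 < 120
  search-1: +45 → 45 < 80
No further pages.

app-a, app-b, db-m, queue-1, queue-2, search-1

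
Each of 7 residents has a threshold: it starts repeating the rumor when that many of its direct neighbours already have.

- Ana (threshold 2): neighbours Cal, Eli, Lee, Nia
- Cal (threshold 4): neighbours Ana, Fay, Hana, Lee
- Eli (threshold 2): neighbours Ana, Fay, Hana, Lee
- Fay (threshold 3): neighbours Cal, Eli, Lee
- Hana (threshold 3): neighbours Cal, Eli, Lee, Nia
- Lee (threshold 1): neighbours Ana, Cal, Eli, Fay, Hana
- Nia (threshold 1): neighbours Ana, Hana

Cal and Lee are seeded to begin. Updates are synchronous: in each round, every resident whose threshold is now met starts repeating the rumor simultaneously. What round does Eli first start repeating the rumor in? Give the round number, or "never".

3

Round 1 — Cal, Lee start repeating the rumor (initial).
Round 2 — checking thresholds:
  Ana: 2 of 4 neighbours ≥ 2, starts repeating the rumor.
  Eli: 1 of 4 neighbours < 2, holds.
  Fay: 2 of 3 neighbours < 3, holds.
  Hana: 2 of 4 neighbours < 3, holds.
Round 3 — checking thresholds:
  Eli: 2 of 4 neighbours ≥ 2, starts repeating the rumor.
  Fay: 2 of 3 neighbours < 3, holds.
  Hana: 2 of 4 neighbours < 3, holds.
  Nia: 1 of 2 neighbours ≥ 1, starts repeating the rumor.
Round 4 — checking thresholds:
  Fay: 3 of 3 neighbours ≥ 3, starts repeating the rumor.
  Hana: 4 of 4 neighbours ≥ 3, starts repeating the rumor.
Round 5 — no new spreads; cascade stops.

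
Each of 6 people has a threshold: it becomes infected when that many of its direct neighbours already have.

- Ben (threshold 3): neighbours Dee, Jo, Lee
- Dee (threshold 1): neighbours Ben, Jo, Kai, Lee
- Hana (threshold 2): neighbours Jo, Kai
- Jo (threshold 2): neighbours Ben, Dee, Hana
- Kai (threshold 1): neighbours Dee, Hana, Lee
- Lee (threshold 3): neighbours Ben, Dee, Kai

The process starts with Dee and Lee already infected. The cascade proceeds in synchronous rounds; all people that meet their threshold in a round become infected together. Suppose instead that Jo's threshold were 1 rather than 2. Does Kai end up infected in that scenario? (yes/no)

With Jo's threshold at 1:
Round 1 — Dee, Lee become infected (initial).
Round 2 — checking thresholds:
  Ben: 2 of 3 neighbours < 3, not yet.
  Jo: 1 of 3 neighbours ≥ 1, becomes infected.
  Kai: 2 of 3 neighbours ≥ 1, becomes infected.
Round 3 — checking thresholds:
  Ben: 3 of 3 neighbours ≥ 3, becomes infected.
  Hana: 2 of 2 neighbours ≥ 2, becomes infected.
Round 4 — no new infections; cascade stops.

yes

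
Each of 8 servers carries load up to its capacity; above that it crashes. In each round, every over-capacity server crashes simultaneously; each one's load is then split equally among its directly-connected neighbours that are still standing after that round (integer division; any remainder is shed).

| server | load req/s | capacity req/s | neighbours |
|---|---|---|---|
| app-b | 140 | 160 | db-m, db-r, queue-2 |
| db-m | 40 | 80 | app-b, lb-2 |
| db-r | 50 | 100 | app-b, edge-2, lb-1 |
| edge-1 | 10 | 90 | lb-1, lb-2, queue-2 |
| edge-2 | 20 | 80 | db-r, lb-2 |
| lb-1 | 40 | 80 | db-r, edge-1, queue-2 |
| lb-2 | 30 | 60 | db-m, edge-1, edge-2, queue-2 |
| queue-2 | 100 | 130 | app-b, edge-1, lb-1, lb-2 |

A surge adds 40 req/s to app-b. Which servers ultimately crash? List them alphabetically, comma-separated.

app-b, db-m, db-r, edge-1, edge-2, lb-1, lb-2, queue-2

Round 1 — app-b at 180 > 160. app-b crashes.
  app-b sheds 180 req/s to db-m, db-r, queue-2: 60 each.
    db-m: 40+60 = 100 > 80
    db-r: 50+60 = 110 > 100
    queue-2: 100+60 = 160 > 130
Round 2 — db-m, db-r, queue-2 crash.
  db-m sheds 100 req/s to lb-2: 100 each.
    lb-2: 30+100 = 130 > 60
  db-r sheds 110 req/s to edge-2, lb-1: 55 each.
    edge-2: 20+55 = 75 ≤ 80
    lb-1: 40+55 = 95 > 80
  queue-2 sheds 160 req/s to edge-1, lb-1, lb-2: 53 each (1 lost).
    edge-1: 10+53 = 63 ≤ 90
    lb-1: 95+53 = 148 > 80
    lb-2: 130+53 = 183 > 60
Round 3 — lb-1, lb-2 crash.
  lb-1 sheds 148 req/s to edge-1: 148 each.
    edge-1: 63+148 = 211 > 90
  lb-2 sheds 183 req/s to edge-1, edge-2: 91 each (1 lost).
    edge-1: 211+91 = 302 > 90
    edge-2: 75+91 = 166 > 80
Round 4 — edge-1, edge-2 crash.
  edge-1 sheds 302 req/s: no online neighbours, lost.
  edge-2 sheds 166 req/s: no online neighbours, lost.
No further crashes.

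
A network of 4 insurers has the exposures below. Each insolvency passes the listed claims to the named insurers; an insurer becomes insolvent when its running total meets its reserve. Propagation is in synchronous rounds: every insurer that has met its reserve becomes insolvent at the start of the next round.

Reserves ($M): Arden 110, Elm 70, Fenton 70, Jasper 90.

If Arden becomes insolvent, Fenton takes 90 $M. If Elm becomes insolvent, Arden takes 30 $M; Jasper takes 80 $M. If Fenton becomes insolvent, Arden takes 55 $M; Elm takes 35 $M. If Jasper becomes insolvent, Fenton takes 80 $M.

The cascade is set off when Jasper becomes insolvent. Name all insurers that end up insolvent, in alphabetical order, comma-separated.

Fenton, Jasper

Round 1 — Jasper becomes insolvent (initial).
  Fenton: +80 → 80 ≥ 70
Round 2 — Fenton becomes insolvent.
  Arden: +55 → 55 < 110
  Elm: +35 → 35 < 70
No further insolvencies.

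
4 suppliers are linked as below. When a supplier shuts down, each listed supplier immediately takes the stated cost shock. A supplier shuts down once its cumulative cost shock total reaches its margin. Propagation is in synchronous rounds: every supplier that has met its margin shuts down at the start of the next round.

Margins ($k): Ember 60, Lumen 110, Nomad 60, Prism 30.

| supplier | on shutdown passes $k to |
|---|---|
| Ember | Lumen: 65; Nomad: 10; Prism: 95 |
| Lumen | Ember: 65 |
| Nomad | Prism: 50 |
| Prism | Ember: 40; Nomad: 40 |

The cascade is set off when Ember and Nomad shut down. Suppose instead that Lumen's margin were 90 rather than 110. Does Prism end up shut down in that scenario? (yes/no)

yes

With Lumen's margin at 90:
Round 1 — Ember, Nomad shut down (initial).
  Lumen: +65 → 65 < 90
  Prism: +95+50 → 145 ≥ 30
Round 2 — Prism shuts down.
No further shutdowns.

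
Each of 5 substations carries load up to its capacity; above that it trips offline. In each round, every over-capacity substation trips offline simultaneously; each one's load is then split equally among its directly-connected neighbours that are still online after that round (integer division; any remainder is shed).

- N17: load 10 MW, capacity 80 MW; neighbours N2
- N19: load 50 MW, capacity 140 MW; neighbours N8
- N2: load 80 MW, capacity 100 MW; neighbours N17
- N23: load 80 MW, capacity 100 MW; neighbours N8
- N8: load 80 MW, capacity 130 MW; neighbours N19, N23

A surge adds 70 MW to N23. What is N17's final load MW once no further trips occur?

Round 1 — N23 at 150 > 100. N23 trips offline.
  N23 sheds 150 MW to N8: 150 each.
    N8: 80+150 = 230 > 130
Round 2 — N8 trips offline.
  N8 sheds 230 MW to N19: 230 each.
    N19: 50+230 = 280 > 140
Round 3 — N19 trips offline.
  N19 sheds 280 MW: no online neighbours, lost.
No further trips.

10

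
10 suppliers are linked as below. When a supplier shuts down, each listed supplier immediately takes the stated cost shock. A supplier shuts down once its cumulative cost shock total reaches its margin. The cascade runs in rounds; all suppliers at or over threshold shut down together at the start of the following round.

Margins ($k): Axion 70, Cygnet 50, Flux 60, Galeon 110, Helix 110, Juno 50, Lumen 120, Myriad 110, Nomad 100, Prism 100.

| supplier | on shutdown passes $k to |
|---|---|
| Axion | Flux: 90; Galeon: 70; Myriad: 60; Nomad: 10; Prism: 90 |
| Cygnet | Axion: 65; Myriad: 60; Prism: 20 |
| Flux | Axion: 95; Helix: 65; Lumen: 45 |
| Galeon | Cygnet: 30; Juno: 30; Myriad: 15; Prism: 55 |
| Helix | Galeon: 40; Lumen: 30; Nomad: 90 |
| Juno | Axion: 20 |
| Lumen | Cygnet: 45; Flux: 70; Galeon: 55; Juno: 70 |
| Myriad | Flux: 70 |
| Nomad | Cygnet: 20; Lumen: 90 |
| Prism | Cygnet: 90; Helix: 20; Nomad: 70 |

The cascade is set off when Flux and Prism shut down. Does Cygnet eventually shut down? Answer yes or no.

Round 1 — Flux, Prism shut down (initial).
  Axion: +95 → 95 ≥ 70
  Cygnet: +90 → 90 ≥ 50
  Helix: +65+20 → 85 < 110
  Lumen: +45 → 45 < 120
  Nomad: +70 → 70 < 100
Round 2 — Axion, Cygnet shut down.
  Galeon: +70 → 70 < 110
  Myriad: +60+60 → 120 ≥ 110
  Nomad: +10 → 80 < 100
Round 3 — Myriad shuts down.
No further shutdowns.

yes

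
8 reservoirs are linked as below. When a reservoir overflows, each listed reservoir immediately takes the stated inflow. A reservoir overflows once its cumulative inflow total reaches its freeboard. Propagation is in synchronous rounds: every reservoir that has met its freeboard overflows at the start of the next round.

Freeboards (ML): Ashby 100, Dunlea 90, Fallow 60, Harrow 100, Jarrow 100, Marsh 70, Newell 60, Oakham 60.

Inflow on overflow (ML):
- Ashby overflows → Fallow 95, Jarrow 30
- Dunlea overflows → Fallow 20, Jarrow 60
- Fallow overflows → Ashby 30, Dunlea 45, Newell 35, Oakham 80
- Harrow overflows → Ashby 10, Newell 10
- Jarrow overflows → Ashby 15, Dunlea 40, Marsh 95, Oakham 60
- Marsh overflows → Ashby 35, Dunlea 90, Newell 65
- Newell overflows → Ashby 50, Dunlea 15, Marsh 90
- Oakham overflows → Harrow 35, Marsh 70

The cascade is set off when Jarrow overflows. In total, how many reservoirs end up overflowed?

Round 1 — Jarrow overflows (initial).
  Ashby: +15 → 15 < 100
  Dunlea: +40 → 40 < 90
  Marsh: +95 → 95 ≥ 70
  Oakham: +60 → 60 ≥ 60
Round 2 — Marsh, Oakham overflow.
  Ashby: +35 → 50 < 100
  Dunlea: +90 → 130 ≥ 90
  Harrow: +35 → 35 < 100
  Newell: +65 → 65 ≥ 60
Round 3 — Dunlea, Newell overflow.
  Ashby: +50 → 100 ≥ 100
  Fallow: +20 → 20 < 60
Round 4 — Ashby overflows.
  Fallow: +95 → 115 ≥ 60
Round 5 — Fallow overflows.
No further overflows.

7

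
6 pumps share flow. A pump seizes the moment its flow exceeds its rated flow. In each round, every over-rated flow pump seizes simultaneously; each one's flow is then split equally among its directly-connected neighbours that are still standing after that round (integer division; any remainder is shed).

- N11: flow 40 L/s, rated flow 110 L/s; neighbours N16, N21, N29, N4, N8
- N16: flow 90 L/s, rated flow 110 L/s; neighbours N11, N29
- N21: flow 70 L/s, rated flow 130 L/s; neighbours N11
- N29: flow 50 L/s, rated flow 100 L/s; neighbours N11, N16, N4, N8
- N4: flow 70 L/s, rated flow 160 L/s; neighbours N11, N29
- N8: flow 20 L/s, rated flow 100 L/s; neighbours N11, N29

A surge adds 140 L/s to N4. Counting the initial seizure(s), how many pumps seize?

5

Round 1 — N4 at 210 > 160. N4 seizes.
  N4 sheds 210 L/s to N11, N29: 105 each.
    N11: 40+105 = 145 > 110
    N29: 50+105 = 155 > 100
Round 2 — N11, N29 seize.
  N11 sheds 145 L/s to N16, N21, N8: 48 each (1 lost).
    N16: 90+48 = 138 > 110
    N21: 70+48 = 118 ≤ 130
    N8: 20+48 = 68 ≤ 100
  N29 sheds 155 L/s to N16, N8: 77 each (1 lost).
    N16: 138+77 = 215 > 110
    N8: 68+77 = 145 > 100
Round 3 — N16, N8 seize.
  N16 sheds 215 L/s: no online neighbours, lost.
  N8 sheds 145 L/s: no online neighbours, lost.
No further seizures.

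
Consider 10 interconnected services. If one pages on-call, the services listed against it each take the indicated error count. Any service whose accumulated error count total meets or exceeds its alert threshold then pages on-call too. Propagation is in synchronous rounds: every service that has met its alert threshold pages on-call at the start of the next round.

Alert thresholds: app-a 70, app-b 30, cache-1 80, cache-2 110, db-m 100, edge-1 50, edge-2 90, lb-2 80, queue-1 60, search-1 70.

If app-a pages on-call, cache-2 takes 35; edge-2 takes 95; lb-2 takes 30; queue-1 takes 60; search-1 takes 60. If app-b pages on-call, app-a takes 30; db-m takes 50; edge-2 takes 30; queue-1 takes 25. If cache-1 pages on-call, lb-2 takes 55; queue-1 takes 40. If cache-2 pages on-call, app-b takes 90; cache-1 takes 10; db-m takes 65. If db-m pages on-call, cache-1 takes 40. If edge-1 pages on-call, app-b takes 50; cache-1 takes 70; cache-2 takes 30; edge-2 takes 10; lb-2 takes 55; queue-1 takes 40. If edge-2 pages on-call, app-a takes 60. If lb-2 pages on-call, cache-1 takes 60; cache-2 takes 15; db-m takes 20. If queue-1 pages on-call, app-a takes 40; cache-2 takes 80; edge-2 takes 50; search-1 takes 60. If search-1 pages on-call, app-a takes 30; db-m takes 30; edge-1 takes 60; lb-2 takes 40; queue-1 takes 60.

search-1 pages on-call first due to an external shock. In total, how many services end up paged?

10

Round 1 — search-1 pages on-call (initial).
  app-a: +30 → 30 < 70
  db-m: +30 → 30 < 100
  edge-1: +60 → 60 ≥ 50
  lb-2: +40 → 40 < 80
  queue-1: +60 → 60 ≥ 60
Round 2 — edge-1, queue-1 page on-call.
  app-a: +40 → 70 ≥ 70
  app-b: +50 → 50 ≥ 30
  cache-1: +70 → 70 < 80
  cache-2: +30+80 → 110 ≥ 110
  edge-2: +10+50 → 60 < 90
  lb-2: +55 → 95 ≥ 80
Round 3 — app-a, app-b, cache-2, lb-2 page on-call.
  cache-1: +10+60 → 140 ≥ 80
  db-m: +50+65+20 → 165 ≥ 100
  edge-2: +95+30 → 185 ≥ 90
Round 4 — cache-1, db-m, edge-2 page on-call.
No further pages.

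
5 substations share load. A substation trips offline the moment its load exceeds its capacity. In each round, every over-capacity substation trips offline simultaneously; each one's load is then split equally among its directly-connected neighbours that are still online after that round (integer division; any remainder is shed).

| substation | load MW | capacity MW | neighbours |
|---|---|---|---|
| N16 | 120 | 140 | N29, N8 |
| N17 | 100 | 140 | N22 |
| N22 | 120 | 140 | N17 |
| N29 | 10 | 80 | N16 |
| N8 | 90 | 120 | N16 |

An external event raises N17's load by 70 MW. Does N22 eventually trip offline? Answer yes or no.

yes

Round 1 — N17 at 170 > 140. N17 trips offline.
  N17 sheds 170 MW to N22: 170 each.
    N22: 120+170 = 290 > 140
Round 2 — N22 trips offline.
  N22 sheds 290 MW: no online neighbours, lost.
No further trips.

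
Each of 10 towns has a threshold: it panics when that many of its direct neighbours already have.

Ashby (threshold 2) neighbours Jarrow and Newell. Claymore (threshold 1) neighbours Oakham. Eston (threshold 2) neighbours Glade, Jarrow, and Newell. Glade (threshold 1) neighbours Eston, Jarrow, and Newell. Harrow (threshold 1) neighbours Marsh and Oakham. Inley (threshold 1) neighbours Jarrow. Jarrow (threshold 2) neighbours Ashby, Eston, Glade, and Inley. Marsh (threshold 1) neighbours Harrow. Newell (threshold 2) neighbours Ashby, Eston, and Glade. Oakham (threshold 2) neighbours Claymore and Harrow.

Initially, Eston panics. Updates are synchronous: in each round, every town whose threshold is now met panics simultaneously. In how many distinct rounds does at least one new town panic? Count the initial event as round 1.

4

Round 1 — Eston panics (initial).
Round 2 — checking thresholds:
  Glade: 1 of 3 neighbours ≥ 1, panics.
  Jarrow: 1 of 4 neighbours < 2, not yet.
  Newell: 1 of 3 neighbours < 2, not yet.
Round 3 — checking thresholds:
  Jarrow: 2 of 4 neighbours ≥ 2, panics.
  Newell: 2 of 3 neighbours ≥ 2, panics.
Round 4 — checking thresholds:
  Ashby: 2 of 2 neighbours ≥ 2, panics.
  Inley: 1 of 1 neighbours ≥ 1, panics.
Round 5 — no new panics; cascade stops.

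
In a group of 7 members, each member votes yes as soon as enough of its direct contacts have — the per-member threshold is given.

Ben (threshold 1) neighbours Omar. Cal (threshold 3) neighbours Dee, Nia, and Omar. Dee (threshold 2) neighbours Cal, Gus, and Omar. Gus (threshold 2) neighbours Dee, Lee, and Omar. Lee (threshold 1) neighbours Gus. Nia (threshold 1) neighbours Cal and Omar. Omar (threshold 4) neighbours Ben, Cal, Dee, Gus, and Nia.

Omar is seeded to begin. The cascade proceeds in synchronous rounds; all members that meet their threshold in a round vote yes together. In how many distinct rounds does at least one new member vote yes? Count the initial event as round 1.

Round 1 — Omar votes yes (initial).
Round 2 — checking thresholds:
  Ben: 1 of 1 neighbours ≥ 1, votes yes.
  Cal: 1 of 3 neighbours < 3, not yet.
  Dee: 1 of 3 neighbours < 2, not yet.
  Gus: 1 of 3 neighbours < 2, not yet.
  Nia: 1 of 2 neighbours ≥ 1, votes yes.
Round 3 — no new yes votes; cascade stops.

2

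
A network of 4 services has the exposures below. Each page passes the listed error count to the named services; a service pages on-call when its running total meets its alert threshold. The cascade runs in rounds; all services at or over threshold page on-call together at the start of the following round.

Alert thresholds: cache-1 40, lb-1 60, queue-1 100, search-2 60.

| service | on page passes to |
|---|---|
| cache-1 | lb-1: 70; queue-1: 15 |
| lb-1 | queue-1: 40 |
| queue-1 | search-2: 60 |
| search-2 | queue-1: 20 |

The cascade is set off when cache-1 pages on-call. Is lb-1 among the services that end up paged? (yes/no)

yes

Round 1 — cache-1 pages on-call (initial).
  lb-1: +70 → 70 ≥ 60
  queue-1: +15 → 15 < 100
Round 2 — lb-1 pages on-call.
  queue-1: +40 → 55 < 100
No further pages.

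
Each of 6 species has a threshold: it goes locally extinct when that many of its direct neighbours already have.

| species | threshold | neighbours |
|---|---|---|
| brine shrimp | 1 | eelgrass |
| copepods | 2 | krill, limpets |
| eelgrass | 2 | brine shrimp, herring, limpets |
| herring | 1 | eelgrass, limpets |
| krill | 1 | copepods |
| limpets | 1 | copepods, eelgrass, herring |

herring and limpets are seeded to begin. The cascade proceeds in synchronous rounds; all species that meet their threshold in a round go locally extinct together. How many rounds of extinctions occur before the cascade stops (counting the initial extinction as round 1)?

3

Round 1 — herring, limpets go locally extinct (initial).
Round 2 — checking thresholds:
  copepods: 1 of 2 neighbours < 2, not yet.
  eelgrass: 2 of 3 neighbours ≥ 2, goes locally extinct.
Round 3 — checking thresholds:
  brine shrimp: 1 of 1 neighbours ≥ 1, goes locally extinct.
  copepods: 1 of 2 neighbours < 2, not yet.
Round 4 — no new extinctions; cascade stops.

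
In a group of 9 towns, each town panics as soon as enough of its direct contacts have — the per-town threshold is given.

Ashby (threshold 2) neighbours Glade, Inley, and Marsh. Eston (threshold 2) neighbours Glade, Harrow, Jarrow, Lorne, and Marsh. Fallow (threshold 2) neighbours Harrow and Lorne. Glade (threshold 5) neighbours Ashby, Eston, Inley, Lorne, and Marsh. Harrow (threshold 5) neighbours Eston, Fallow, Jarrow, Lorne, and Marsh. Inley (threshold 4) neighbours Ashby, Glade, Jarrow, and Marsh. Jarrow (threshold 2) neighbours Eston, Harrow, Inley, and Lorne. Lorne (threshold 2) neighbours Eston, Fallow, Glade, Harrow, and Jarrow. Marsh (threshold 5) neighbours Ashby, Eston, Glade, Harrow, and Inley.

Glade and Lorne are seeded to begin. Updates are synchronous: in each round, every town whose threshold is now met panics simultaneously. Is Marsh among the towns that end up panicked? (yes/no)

no

Round 1 — Glade, Lorne panic (initial).
Round 2 — checking thresholds:
  Ashby: 1 of 3 neighbours < 2, below threshold.
  Eston: 2 of 5 neighbours ≥ 2, panics.
  Fallow: 1 of 2 neighbours < 2, below threshold.
  Harrow: 1 of 5 neighbours < 5, below threshold.
  Inley: 1 of 4 neighbours < 4, below threshold.
  Jarrow: 1 of 4 neighbours < 2, below threshold.
  Marsh: 1 of 5 neighbours < 5, below threshold.
Round 3 — checking thresholds:
  Ashby: 1 of 3 neighbours < 2, below threshold.
  Fallow: 1 of 2 neighbours < 2, below threshold.
  Harrow: 2 of 5 neighbours < 5, below threshold.
  Inley: 1 of 4 neighbours < 4, below threshold.
  Jarrow: 2 of 4 neighbours ≥ 2, panics.
  Marsh: 2 of 5 neighbours < 5, below threshold.
Round 4 — no new panics; cascade stops.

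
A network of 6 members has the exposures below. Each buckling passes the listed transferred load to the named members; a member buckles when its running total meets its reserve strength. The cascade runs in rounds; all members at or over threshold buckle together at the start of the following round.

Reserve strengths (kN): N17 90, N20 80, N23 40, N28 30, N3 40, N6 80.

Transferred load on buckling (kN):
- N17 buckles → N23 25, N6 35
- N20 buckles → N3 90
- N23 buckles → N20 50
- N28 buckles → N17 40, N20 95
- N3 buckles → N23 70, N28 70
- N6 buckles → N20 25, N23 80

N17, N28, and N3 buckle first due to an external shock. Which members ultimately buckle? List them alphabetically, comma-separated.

Round 1 — N17, N28, N3 buckle (initial).
  N20: +95 → 95 ≥ 80
  N23: +25+70 → 95 ≥ 40
  N6: +35 → 35 < 80
Round 2 — N20, N23 buckle.
No further bucklings.

N17, N20, N23, N28, N3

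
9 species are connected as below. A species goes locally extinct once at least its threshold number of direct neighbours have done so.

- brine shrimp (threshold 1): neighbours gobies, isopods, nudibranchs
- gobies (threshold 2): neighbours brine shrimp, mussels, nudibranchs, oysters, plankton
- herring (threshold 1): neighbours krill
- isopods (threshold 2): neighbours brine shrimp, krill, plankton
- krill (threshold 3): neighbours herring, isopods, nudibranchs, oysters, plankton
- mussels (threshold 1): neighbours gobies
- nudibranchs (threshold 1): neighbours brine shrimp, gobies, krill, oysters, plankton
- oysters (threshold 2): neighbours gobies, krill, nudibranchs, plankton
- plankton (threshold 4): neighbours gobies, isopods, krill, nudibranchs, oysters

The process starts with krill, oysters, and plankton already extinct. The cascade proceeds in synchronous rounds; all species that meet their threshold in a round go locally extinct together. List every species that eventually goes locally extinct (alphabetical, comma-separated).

Round 1 — krill, oysters, plankton go locally extinct (initial).
Round 2 — checking thresholds:
  gobies: 2 of 5 neighbours ≥ 2, goes locally extinct.
  herring: 1 of 1 neighbours ≥ 1, goes locally extinct.
  isopods: 2 of 3 neighbours ≥ 2, goes locally extinct.
  nudibranchs: 3 of 5 neighbours ≥ 1, goes locally extinct.
Round 3 — checking thresholds:
  brine shrimp: 3 of 3 neighbours ≥ 1, goes locally extinct.
  mussels: 1 of 1 neighbours ≥ 1, goes locally extinct.
Round 4 — no new extinctions; cascade stops.

brine shrimp, gobies, herring, isopods, krill, mussels, nudibranchs, oysters, plankton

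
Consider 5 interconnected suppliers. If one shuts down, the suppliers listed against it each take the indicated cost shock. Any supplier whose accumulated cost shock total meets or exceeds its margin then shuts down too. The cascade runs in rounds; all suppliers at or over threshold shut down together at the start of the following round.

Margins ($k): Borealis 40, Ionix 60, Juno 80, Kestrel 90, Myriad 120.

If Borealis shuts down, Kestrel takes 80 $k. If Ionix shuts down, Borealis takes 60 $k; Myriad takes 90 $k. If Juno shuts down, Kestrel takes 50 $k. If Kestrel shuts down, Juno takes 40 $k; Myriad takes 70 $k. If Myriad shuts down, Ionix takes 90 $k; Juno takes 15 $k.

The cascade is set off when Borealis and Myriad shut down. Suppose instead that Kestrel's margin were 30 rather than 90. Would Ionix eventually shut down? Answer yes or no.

yes

With Kestrel's margin at 30:
Round 1 — Borealis, Myriad shut down (initial).
  Ionix: +90 → 90 ≥ 60
  Juno: +15 → 15 < 80
  Kestrel: +80 → 80 ≥ 30
Round 2 — Ionix, Kestrel shut down.
  Juno: +40 → 55 < 80
No further shutdowns.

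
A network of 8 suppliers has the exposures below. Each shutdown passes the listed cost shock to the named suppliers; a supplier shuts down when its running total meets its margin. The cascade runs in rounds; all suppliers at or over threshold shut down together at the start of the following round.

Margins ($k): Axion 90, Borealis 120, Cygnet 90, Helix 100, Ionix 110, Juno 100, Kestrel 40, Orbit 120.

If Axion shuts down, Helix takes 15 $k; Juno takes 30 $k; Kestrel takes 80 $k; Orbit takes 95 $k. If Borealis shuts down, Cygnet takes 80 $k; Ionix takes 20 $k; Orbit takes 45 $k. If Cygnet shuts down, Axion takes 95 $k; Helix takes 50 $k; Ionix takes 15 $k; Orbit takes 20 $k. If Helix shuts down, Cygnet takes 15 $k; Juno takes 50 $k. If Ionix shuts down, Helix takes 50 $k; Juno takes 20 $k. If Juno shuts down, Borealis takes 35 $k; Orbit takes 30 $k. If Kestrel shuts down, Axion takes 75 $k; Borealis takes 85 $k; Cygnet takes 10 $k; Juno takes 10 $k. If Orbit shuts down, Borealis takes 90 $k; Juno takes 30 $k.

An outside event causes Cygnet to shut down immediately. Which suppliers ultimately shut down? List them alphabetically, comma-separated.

Axion, Cygnet, Kestrel

Round 1 — Cygnet shuts down (initial).
  Axion: +95 → 95 ≥ 90
  Helix: +50 → 50 < 100
  Ionix: +15 → 15 < 110
  Orbit: +20 → 20 < 120
Round 2 — Axion shuts down.
  Helix: +15 → 65 < 100
  Juno: +30 → 30 < 100
  Kestrel: +80 → 80 ≥ 40
  Orbit: +95 → 115 < 120
Round 3 — Kestrel shuts down.
  Borealis: +85 → 85 < 120
  Juno: +10 → 40 < 100
No further shutdowns.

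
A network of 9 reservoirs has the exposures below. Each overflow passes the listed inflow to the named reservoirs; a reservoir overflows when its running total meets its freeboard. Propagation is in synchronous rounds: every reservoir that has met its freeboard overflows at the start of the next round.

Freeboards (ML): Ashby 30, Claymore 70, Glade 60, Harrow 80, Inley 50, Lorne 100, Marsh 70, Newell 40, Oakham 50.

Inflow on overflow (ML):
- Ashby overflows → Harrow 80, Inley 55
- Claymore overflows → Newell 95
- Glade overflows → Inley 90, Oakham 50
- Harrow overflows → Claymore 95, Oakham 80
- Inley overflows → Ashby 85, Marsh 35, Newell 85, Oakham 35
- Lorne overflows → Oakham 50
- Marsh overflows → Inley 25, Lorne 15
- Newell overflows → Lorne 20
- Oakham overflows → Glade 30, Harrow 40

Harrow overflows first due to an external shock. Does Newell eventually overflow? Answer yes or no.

yes

Round 1 — Harrow overflows (initial).
  Claymore: +95 → 95 ≥ 70
  Oakham: +80 → 80 ≥ 50
Round 2 — Claymore, Oakham overflow.
  Glade: +30 → 30 < 60
  Newell: +95 → 95 ≥ 40
Round 3 — Newell overflows.
  Lorne: +20 → 20 < 100
No further overflows.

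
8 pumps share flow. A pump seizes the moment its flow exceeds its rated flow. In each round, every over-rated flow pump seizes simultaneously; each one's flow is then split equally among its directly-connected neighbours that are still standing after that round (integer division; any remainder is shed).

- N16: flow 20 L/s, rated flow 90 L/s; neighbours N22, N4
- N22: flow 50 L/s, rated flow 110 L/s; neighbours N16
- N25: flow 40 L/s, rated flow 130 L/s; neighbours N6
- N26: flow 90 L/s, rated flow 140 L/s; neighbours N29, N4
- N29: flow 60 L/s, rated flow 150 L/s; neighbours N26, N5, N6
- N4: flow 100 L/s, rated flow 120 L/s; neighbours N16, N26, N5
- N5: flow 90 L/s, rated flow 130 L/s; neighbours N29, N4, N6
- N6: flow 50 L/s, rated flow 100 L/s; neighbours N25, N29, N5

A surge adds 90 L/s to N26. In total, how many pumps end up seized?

Round 1 — N26 at 180 > 140. N26 seizes.
  N26 sheds 180 L/s to N29, N4: 90 each.
    N29: 60+90 = 150 ≤ 150
    N4: 100+90 = 190 > 120
Round 2 — N4 seizes.
  N4 sheds 190 L/s to N16, N5: 95 each.
    N16: 20+95 = 115 > 90
    N5: 90+95 = 185 > 130
Round 3 — N16, N5 seize.
  N16 sheds 115 L/s to N22: 115 each.
    N22: 50+115 = 165 > 110
  N5 sheds 185 L/s to N29, N6: 92 each (1 lost).
    N29: 150+92 = 242 > 150
    N6: 50+92 = 142 > 100
Round 4 — N22, N29, N6 seize.
  N22 sheds 165 L/s: no online neighbours, lost.
  N29 sheds 242 L/s: no online neighbours, lost.
  N6 sheds 142 L/s to N25: 142 each.
    N25: 40+142 = 182 > 130
Round 5 — N25 seizes.
  N25 sheds 182 L/s: no online neighbours, lost.
No further seizures.

8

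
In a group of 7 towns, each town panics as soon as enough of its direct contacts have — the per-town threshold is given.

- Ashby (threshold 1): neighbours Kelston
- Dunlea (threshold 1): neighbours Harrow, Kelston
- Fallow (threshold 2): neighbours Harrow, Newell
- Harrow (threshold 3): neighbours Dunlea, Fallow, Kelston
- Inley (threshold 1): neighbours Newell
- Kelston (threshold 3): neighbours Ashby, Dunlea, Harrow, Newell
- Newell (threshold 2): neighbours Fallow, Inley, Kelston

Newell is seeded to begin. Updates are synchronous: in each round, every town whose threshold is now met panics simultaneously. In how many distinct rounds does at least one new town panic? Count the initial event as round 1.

2

Round 1 — Newell panics (initial).
Round 2 — checking thresholds:
  Fallow: 1 of 2 neighbours < 2, not yet.
  Inley: 1 of 1 neighbours ≥ 1, panics.
  Kelston: 1 of 4 neighbours < 3, not yet.
Round 3 — no new panics; cascade stops.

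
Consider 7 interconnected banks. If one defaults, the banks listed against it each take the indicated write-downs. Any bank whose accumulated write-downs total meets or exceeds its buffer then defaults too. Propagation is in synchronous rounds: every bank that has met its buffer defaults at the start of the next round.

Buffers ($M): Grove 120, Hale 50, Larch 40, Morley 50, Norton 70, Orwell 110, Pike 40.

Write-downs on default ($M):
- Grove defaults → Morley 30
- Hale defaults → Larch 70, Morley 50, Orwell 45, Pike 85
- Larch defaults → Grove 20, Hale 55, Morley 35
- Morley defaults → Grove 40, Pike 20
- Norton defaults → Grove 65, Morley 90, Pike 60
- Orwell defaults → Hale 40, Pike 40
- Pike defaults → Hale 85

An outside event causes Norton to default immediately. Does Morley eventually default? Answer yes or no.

Round 1 — Norton defaults (initial).
  Grove: +65 → 65 < 120
  Morley: +90 → 90 ≥ 50
  Pike: +60 → 60 ≥ 40
Round 2 — Morley, Pike default.
  Grove: +40 → 105 < 120
  Hale: +85 → 85 ≥ 50
Round 3 — Hale defaults.
  Larch: +70 → 70 ≥ 40
  Orwell: +45 → 45 < 110
Round 4 — Larch defaults.
  Grove: +20 → 125 ≥ 120
Round 5 — Grove defaults.
No further defaults.

yes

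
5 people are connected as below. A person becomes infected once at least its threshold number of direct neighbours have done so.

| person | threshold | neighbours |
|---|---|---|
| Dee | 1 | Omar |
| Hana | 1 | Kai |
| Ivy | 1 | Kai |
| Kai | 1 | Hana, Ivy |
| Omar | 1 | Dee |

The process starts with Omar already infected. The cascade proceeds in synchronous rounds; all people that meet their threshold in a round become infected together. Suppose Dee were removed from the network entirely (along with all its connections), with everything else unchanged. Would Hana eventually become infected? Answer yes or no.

With Dee removed:
Round 1 — Omar becomes infected (initial).
Round 2 — no new infections; cascade stops.

no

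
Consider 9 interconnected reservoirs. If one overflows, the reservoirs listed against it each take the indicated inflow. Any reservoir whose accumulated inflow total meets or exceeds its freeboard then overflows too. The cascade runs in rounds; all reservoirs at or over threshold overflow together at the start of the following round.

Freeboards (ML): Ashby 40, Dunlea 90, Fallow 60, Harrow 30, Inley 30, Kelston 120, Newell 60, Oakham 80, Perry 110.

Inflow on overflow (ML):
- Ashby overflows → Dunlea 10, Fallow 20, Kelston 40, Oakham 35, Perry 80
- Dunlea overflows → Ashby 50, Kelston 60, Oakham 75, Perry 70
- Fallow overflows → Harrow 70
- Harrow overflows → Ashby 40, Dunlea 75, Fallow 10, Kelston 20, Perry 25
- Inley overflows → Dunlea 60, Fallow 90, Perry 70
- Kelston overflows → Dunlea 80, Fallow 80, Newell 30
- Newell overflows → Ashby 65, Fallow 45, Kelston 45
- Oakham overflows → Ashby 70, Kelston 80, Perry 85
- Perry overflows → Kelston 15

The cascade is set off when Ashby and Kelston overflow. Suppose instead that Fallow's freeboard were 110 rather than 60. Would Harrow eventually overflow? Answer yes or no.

With Fallow's freeboard at 110:
Round 1 — Ashby, Kelston overflow (initial).
  Dunlea: +10+80 → 90 ≥ 90
  Fallow: +20+80 → 100 < 110
  Newell: +30 → 30 < 60
  Oakham: +35 → 35 < 80
  Perry: +80 → 80 < 110
Round 2 — Dunlea overflows.
  Oakham: +75 → 110 ≥ 80
  Perry: +70 → 150 ≥ 110
Round 3 — Oakham, Perry overflow.
No further overflows.

no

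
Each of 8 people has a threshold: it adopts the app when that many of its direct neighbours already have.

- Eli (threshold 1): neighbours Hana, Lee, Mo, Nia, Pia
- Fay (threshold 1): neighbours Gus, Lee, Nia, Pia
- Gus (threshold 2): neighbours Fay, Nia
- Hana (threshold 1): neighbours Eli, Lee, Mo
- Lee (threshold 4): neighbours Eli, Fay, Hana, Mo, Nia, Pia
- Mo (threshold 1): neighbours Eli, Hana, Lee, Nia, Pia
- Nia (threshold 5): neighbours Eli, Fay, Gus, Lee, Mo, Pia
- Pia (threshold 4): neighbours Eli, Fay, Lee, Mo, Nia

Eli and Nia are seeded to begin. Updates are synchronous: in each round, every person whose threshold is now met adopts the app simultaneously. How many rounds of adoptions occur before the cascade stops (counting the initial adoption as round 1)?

3

Round 1 — Eli, Nia adopt the app (initial).
Round 2 — checking thresholds:
  Fay: 1 of 4 neighbours ≥ 1, adopts the app.
  Gus: 1 of 2 neighbours < 2, not yet.
  Hana: 1 of 3 neighbours ≥ 1, adopts the app.
  Lee: 2 of 6 neighbours < 4, not yet.
  Mo: 2 of 5 neighbours ≥ 1, adopts the app.
  Pia: 2 of 5 neighbours < 4, not yet.
Round 3 — checking thresholds:
  Gus: 2 of 2 neighbours ≥ 2, adopts the app.
  Lee: 5 of 6 neighbours ≥ 4, adopts the app.
  Pia: 4 of 5 neighbours ≥ 4, adopts the app.
Round 4 — no new adoptions; cascade stops.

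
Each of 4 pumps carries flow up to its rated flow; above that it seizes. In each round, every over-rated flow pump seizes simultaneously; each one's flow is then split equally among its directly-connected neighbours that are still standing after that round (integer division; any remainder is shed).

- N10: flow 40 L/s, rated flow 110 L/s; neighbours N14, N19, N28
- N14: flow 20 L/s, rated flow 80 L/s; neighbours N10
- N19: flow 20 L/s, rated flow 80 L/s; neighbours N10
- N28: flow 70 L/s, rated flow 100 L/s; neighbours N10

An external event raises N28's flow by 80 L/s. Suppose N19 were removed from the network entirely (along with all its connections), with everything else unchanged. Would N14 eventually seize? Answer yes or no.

With N19 removed:
Round 1 — N28 at 150 > 100. N28 seizes.
  N28 sheds 150 L/s to N10: 150 each.
    N10: 40+150 = 190 > 110
Round 2 — N10 seizes.
  N10 sheds 190 L/s to N14: 190 each.
    N14: 20+190 = 210 > 80
Round 3 — N14 seizes.
  N14 sheds 210 L/s: no online neighbours, lost.
No further seizures.

yes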